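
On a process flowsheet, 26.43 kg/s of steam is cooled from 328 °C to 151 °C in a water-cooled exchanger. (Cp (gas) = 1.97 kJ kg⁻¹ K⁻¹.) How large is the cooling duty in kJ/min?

Q_c = 553000 kJ/min

Q = ṁ·Cp·ΔT = 26.43 × 1.97 × (151 − 328) = -9215.9 kJ/s
Cooling duty = 552950 kJ/min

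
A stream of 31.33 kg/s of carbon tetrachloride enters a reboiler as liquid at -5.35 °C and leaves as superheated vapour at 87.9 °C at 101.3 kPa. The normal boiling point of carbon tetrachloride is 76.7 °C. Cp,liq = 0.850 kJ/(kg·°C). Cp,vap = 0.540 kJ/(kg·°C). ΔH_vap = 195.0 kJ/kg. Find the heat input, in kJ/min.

liquid -5.35→76.7 °C: 69.742 kJ/kg
vaporisation at 76.7 °C: 195 kJ/kg
vapour 76.7→87.9 °C: 6.048 kJ/kg
Δh = 69.742 + 195 + 6.048 = 270.79 kJ/kg
Q = ṁ·Δh = 31.33 kg/s × 270.79 kJ/kg = 8483.9 kJ/s
|Q| = 8483.9 kW = 509030 kJ/min

Q = 509000 kJ/min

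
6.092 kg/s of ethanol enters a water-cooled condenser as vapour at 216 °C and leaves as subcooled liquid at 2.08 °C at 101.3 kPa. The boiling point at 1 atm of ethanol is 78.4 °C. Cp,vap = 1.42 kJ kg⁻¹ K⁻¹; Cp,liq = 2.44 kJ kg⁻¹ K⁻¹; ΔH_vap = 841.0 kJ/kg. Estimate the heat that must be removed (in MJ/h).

Q_c = 26800 MJ/h

vapour 216→78.4 °C: -195.39 kJ/kg
condensation at 78.4 °C: -841 kJ/kg
liquid 78.4→2.08 °C: -186.22 kJ/kg
Δh = -195.39 + -841 + -186.22 = -1222.6 kJ/kg
Q = ṁ·Δh = 6.092 kg/s × -1222.6 kJ/kg = -7448.2 kJ/s
|Q| = 7448.2 kW = 26813 MJ/h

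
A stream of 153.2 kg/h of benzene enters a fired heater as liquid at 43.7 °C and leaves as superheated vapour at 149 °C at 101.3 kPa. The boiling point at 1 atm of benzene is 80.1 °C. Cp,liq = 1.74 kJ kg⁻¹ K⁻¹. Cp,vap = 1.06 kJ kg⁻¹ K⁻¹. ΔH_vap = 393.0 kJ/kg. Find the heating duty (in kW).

liquid 43.7→80.1 °C: 63.336 kJ/kg
vaporisation at 80.1 °C: 393 kJ/kg
vapour 80.1→149 °C: 73.034 kJ/kg
Δh = 63.336 + 393 + 73.034 = 529.37 kJ/kg
Q = ṁ·Δh = 153.2 kg/h × 529.37 kJ/kg = 81099 kJ/h
|Q| = 22.528 kW

Q = 22.5 kW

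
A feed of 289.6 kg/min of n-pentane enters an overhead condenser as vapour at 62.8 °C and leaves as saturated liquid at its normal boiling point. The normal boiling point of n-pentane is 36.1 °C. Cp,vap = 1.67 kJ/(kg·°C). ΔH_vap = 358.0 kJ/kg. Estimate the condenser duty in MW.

vapour 62.8→36.1 °C: -44.589 kJ/kg
condensation at 36.1 °C: -358 kJ/kg
Δh = -44.589 + -358 = -402.59 kJ/kg
Q = ṁ·Δh = 289.6 kg/min × -402.59 kJ/kg = -116590 kJ/min
|Q| = 1943.2 kW = 1.9432 MW

Q_c = 1.94 MW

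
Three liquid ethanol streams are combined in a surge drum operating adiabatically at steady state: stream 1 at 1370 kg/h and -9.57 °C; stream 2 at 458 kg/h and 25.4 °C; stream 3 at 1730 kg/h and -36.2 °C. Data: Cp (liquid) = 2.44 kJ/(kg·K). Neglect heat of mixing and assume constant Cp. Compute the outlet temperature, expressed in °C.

Energy balance with Q = 0: Σ ṁᵢCp,ᵢ(T_out − Tᵢ) = 0
T_out = Σ ṁᵢCp,ᵢTᵢ / Σ ṁᵢCp,ᵢ
      = -156410 / 8681.5 = -18.017 °C

T_out = -18.0 °C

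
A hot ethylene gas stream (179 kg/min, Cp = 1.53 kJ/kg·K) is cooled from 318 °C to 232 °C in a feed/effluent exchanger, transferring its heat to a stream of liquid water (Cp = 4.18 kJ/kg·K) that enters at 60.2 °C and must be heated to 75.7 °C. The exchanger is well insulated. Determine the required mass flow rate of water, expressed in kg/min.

Heat released by hot stream: Q = 179 × 1.53 × (318 − 232) = 23553 kJ/min
Energy balance on cold side (adiabatic exchanger): Q = ṁ_c·Cp_c·(T_c,out − T_c,in)
ṁ_c = 23553 / [4.18 × (75.7 − 60.2)] = 363.53 kg/min

ṁ_c = 364 kg/min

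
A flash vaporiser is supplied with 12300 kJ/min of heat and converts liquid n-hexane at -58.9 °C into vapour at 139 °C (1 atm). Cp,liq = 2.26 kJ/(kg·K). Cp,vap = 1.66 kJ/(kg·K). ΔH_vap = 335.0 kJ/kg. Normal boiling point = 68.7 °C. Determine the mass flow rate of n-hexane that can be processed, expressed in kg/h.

ṁ = 997 kg/h

Δh = 2.26×(68.7−-58.9) + 335.0 + 1.66×(139−68.7) = 740.07 kJ/kg
Q = 12300 kJ/min = 205 kJ/s = 738000 kJ/h
ṁ = Q/Δh = 738000 / 740.07 = 997.2 kg/h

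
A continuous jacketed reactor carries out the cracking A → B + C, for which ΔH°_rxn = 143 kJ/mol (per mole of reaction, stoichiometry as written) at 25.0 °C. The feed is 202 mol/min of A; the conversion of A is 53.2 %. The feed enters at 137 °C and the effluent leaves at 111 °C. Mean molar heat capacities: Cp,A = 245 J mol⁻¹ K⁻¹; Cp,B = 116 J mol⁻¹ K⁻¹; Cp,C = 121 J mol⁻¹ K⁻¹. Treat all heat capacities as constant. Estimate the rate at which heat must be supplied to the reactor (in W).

Extent of reaction ξ = 0.532 × 202 = 107.46 mol/min
Reaction term: ξ·ΔH°_rxn = 107.46 × 143 = 15367 kJ/min
Sensible, feed 137→25 °C: -5542.9 kJ/min
Outlet flows (mol/min): A 94.536, B 107.46, C 107.46
Sensible, products 25→111 °C: 4182.2 kJ/min
Q = ΔH = 14007 kJ/min = 233.44 kW
Heat supplied = 233440 W

Q_in = 233000 W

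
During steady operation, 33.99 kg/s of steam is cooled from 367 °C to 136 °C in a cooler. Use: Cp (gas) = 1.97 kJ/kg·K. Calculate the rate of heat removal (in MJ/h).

Q_c = 55700 MJ/h

Q = ṁ·Cp·ΔT = 33.99 × 1.97 × (136 − 367) = -15468 kJ/s
Cooling duty = 55684 MJ/h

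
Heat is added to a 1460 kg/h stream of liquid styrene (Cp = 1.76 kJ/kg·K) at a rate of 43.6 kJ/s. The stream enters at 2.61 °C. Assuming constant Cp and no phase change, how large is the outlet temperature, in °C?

Q = 43.6 kJ/s = 156960 kJ/h
ΔT = Q/(ṁ·Cp) = 156960/(1460×1.76) = 61.083 K
T_out = 2.61 + 61.083 = 63.693 °C

T_out = 63.7 °C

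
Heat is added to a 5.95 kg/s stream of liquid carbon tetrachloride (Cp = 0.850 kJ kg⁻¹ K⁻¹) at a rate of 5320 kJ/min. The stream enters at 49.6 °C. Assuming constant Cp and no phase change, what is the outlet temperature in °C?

Q = 5320 kJ/min = 88.667 kJ/s
ΔT = Q/(ṁ·Cp) = 88.667/(5.95×0.850) = 17.532 K
T_out = 49.6 + 17.532 = 67.132 °C

T_out = 67.1 °C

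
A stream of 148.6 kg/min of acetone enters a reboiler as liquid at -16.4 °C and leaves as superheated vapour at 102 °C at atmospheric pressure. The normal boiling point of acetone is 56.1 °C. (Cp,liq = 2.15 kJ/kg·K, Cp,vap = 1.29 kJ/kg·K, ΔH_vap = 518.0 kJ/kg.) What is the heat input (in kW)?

Q = 1820 kW

liquid -16.4→56.1 °C: 155.88 kJ/kg
vaporisation at 56.1 °C: 518 kJ/kg
vapour 56.1→102 °C: 59.211 kJ/kg
Δh = 155.88 + 518 + 59.211 = 733.09 kJ/kg
Q = ṁ·Δh = 148.6 kg/min × 733.09 kJ/kg = 108940 kJ/min
|Q| = 1815.6 kW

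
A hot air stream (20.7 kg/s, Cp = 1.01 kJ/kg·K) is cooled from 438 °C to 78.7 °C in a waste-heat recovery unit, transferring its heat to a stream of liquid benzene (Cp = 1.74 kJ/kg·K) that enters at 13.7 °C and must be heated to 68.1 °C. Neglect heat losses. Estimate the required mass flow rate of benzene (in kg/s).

ṁ_c = 79.4 kg/s

Heat released by hot stream: Q = 20.7 × 1.01 × (438 − 78.7) = 7511.9 kJ/s
Energy balance on cold side (adiabatic exchanger): Q = ṁ_c·Cp_c·(T_c,out − T_c,in)
ṁ_c = 7511.9 / [1.74 × (68.1 − 13.7)] = 79.36 kg/s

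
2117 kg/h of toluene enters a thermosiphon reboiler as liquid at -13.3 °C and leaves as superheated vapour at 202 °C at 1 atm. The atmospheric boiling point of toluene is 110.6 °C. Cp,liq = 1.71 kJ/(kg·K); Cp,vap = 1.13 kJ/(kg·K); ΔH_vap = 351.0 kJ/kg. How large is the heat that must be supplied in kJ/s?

liquid -13.3→110.6 °C: 211.87 kJ/kg
vaporisation at 110.6 °C: 351 kJ/kg
vapour 110.6→202 °C: 103.28 kJ/kg
Δh = 211.87 + 351 + 103.28 = 666.15 kJ/kg
Q = ṁ·Δh = 2117 kg/h × 666.15 kJ/kg = 1.4102e+06 kJ/h
|Q| = 391.73 kW

Q = 392 kJ/s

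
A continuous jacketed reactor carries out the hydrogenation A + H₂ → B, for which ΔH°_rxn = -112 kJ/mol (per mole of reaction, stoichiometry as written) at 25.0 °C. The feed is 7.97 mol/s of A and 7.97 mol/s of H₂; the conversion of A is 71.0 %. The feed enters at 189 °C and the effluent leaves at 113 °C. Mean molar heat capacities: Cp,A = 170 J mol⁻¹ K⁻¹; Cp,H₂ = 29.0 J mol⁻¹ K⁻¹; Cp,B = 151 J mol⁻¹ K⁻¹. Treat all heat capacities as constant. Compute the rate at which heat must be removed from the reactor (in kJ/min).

Q_out = 46700 kJ/min

Extent of reaction ξ = 0.710 × 7.97 = 5.6587 mol/s
Reaction term: ξ·ΔH°_rxn = 5.6587 × -112 = -633.77 kJ/s
Sensible, feed 189→25 °C: -260.11 kJ/s
Outlet flows (mol/s): A 2.3113, H₂ 2.3113, B 5.6587
Sensible, products 25→113 °C: 115.67 kJ/s
Q = ΔH = -778.22 kJ/s = -778.22 kW
Heat removed = 46693 kJ/min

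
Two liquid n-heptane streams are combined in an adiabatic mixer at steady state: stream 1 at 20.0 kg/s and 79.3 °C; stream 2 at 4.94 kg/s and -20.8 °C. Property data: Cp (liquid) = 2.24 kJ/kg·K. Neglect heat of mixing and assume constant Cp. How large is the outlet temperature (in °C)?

No heat crosses the boundary, so H_out = H_in.
T_out = Σ ṁᵢCp,ᵢTᵢ / Σ ṁᵢCp,ᵢ
      = 3322.5 / 55.866 = 59.473 °C

T_out = 59.5 °C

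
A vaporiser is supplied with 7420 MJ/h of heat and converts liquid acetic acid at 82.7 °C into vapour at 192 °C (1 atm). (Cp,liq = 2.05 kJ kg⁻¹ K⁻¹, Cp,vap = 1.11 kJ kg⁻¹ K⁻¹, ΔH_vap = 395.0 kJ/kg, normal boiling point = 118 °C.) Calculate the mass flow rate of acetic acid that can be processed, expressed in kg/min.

ṁ = 225 kg/min

Δh = 2.05×(118−82.7) + 395.0 + 1.11×(192−118) = 549.5 kJ/kg
Q = 7420 MJ/h = 2061.1 kJ/s = 123670 kJ/min
ṁ = Q/Δh = 123670 / 549.5 = 225.05 kg/min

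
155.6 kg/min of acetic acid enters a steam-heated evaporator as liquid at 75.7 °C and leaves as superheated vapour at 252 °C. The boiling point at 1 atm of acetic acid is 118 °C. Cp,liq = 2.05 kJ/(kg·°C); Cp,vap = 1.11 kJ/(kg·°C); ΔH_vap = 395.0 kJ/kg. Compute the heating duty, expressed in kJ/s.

liquid 75.7→118 °C: 86.715 kJ/kg
vaporisation at 118 °C: 395 kJ/kg
vapour 118→252 °C: 148.74 kJ/kg
Δh = 86.715 + 395 + 148.74 = 630.46 kJ/kg
Q = ṁ·Δh = 155.6 kg/min × 630.46 kJ/kg = 98099 kJ/min
|Q| = 1635 kW

Q = 1630 kJ/s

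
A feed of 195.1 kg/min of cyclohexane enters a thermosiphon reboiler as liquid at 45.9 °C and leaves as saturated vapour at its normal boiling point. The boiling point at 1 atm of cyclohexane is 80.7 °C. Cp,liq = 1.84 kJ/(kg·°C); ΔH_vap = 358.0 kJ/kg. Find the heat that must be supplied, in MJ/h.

Q = 4940 MJ/h

liquid 45.9→80.7 °C: 64.032 kJ/kg
vaporisation at 80.7 °C: 358 kJ/kg
Δh = 64.032 + 358 = 422.03 kJ/kg
Q = ṁ·Δh = 195.1 kg/min × 422.03 kJ/kg = 82338 kJ/min
|Q| = 1372.3 kW = 4940.3 MJ/h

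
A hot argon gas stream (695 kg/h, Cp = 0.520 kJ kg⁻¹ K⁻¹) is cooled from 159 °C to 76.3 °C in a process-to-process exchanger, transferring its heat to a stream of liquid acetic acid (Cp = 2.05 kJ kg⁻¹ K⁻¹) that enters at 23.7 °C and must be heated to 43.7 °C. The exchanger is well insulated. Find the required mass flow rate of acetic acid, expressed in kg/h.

Heat released by hot stream: Q = 695 × 0.520 × (159 − 76.3) = 29888 kJ/h
Energy balance on cold side (adiabatic exchanger): Q = ṁ_c·Cp_c·(T_c,out − T_c,in)
ṁ_c = 29888 / [2.05 × (43.7 − 23.7)] = 728.97 kg/h

ṁ_c = 729 kg/h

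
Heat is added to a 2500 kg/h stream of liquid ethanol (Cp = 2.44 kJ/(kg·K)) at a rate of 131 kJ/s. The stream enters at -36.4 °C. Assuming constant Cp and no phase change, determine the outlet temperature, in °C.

T_out = 40.9 °C

Q = 131 kJ/s = 471600 kJ/h
ΔT = Q/(ṁ·Cp) = 471600/(2500×2.44) = 77.311 K
T_out = -36.4 + 77.311 = 40.911 °C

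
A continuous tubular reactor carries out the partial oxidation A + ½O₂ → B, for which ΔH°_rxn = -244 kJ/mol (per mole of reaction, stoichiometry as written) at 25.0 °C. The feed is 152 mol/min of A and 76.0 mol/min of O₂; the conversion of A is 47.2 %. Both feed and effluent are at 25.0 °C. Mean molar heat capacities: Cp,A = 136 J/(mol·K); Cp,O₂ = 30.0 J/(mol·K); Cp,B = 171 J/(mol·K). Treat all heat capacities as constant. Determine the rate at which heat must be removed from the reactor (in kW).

Extent of reaction ξ = 0.472 × 152 = 71.744 mol/min
Reaction term: ξ·ΔH°_rxn = 71.744 × -244 = -17506 kJ/min
Q = ΔH = -17506 kJ/min = -291.76 kW
Heat removed = 291.76 kW

Q_out = 292 kW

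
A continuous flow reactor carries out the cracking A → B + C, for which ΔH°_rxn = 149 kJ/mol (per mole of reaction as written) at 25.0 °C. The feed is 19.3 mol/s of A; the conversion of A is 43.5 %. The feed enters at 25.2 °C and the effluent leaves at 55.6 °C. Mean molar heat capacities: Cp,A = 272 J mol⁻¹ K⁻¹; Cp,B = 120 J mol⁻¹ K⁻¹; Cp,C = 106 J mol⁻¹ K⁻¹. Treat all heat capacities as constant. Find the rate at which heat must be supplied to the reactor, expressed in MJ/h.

Q_in = 5040 MJ/h

Extent of reaction ξ = 0.435 × 19.3 = 8.3955 mol/s
Reaction term: ξ·ΔH°_rxn = 8.3955 × 149 = 1250.9 kJ/s
Sensible, feed 25.2→25 °C: -1.0499 kJ/s
Outlet flows (mol/s): A 10.905, B 8.3955, C 8.3955
Sensible, products 25→55.6 °C: 148.82 kJ/s
Q = ΔH = 1398.7 kJ/s = 1398.7 kW
Heat supplied = 5035.3 MJ/h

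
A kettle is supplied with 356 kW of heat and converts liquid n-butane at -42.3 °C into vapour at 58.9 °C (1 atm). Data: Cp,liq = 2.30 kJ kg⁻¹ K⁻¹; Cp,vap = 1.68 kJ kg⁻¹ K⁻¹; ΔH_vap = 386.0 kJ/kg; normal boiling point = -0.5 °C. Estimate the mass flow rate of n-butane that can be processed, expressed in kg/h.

ṁ = 2200 kg/h

Δh = 2.30×(-0.5−-42.3) + 386.0 + 1.68×(58.9−-0.5) = 581.93 kJ/kg
Q = 356 kW = 356 kJ/s = 1.2816e+06 kJ/h
ṁ = Q/Δh = 1.2816e+06 / 581.93 = 2202.3 kg/h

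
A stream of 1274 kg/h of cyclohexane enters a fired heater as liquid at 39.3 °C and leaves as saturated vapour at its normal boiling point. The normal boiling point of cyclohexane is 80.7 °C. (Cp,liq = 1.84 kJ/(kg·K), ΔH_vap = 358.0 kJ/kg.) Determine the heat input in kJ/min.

Q = 9220 kJ/min

liquid 39.3→80.7 °C: 76.176 kJ/kg
vaporisation at 80.7 °C: 358 kJ/kg
Δh = 76.176 + 358 = 434.18 kJ/kg
Q = ṁ·Δh = 1274 kg/h × 434.18 kJ/kg = 553140 kJ/h
|Q| = 153.65 kW = 9219 kJ/min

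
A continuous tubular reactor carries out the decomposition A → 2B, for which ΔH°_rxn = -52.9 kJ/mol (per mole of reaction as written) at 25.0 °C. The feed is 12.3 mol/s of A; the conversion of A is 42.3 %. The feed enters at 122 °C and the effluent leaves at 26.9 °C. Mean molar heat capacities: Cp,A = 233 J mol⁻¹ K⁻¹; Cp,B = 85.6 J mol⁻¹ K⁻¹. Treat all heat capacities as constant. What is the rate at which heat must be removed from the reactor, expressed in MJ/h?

Q_out = 1970 MJ/h

Extent of reaction ξ = 0.423 × 12.3 = 5.2029 mol/s
Reaction term: ξ·ΔH°_rxn = 5.2029 × -52.9 = -275.23 kJ/s
Sensible, feed 122→25 °C: -277.99 kJ/s
Outlet flows (mol/s): A 7.0971, B 10.406
Sensible, products 25→26.9 °C: 4.8343 kJ/s
Q = ΔH = -548.39 kJ/s = -548.39 kW
Heat removed = 1974.2 MJ/h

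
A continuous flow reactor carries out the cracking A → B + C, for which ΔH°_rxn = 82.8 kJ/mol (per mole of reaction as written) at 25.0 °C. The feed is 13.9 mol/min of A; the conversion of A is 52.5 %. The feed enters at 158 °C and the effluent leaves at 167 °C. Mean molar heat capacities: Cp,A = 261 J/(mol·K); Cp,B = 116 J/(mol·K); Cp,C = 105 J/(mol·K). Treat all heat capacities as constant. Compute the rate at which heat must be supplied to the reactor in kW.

Q_in = 9.92 kW

Extent of reaction ξ = 0.525 × 13.9 = 7.2975 mol/min
Reaction term: ξ·ΔH°_rxn = 7.2975 × 82.8 = 604.23 kJ/min
Sensible, feed 158→25 °C: -482.51 kJ/min
Outlet flows (mol/min): A 6.6025, B 7.2975, C 7.2975
Sensible, products 25→167 °C: 473.71 kJ/min
Q = ΔH = 595.43 kJ/min = 9.9239 kW
Heat supplied = 9.9239 kW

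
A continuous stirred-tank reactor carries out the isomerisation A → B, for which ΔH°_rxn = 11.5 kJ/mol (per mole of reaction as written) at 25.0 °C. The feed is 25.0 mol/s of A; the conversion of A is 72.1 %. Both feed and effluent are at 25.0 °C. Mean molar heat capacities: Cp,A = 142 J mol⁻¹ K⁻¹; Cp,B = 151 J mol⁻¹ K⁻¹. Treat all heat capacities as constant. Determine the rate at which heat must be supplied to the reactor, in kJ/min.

Extent of reaction ξ = 0.721 × 25.0 = 18.025 mol/s
Reaction term: ξ·ΔH°_rxn = 18.025 × 11.5 = 207.29 kJ/s
Q = ΔH = 207.29 kJ/s = 207.29 kW
Heat supplied = 12437 kJ/min

Q_in = 12400 kJ/min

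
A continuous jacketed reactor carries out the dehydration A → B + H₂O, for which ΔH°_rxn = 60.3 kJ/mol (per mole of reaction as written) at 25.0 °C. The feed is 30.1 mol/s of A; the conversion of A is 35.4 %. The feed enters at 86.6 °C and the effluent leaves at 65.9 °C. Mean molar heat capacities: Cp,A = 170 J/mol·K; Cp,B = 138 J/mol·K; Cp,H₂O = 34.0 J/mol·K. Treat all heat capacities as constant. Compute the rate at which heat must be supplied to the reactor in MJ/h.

Q_in = 1930 MJ/h

Extent of reaction ξ = 0.354 × 30.1 = 10.655 mol/s
Reaction term: ξ·ΔH°_rxn = 10.655 × 60.3 = 642.52 kJ/s
Sensible, feed 86.6→25 °C: -315.21 kJ/s
Outlet flows (mol/s): A 19.445, B 10.655, H₂O 10.655
Sensible, products 25→65.9 °C: 210.16 kJ/s
Q = ΔH = 537.47 kJ/s = 537.47 kW
Heat supplied = 1934.9 MJ/h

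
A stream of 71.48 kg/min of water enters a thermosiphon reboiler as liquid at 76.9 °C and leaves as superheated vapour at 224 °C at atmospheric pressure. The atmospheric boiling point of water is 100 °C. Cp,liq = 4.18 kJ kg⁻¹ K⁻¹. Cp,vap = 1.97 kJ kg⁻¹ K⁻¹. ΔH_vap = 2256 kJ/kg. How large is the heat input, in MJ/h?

liquid 76.9→100 °C: 96.558 kJ/kg
vaporisation at 100 °C: 2256 kJ/kg
vapour 100→224 °C: 244.28 kJ/kg
Δh = 96.558 + 2256 + 244.28 = 2596.8 kJ/kg
Q = ṁ·Δh = 71.48 kg/min × 2596.8 kJ/kg = 185620 kJ/min
|Q| = 3093.7 kW = 11137 MJ/h

Q = 11100 MJ/h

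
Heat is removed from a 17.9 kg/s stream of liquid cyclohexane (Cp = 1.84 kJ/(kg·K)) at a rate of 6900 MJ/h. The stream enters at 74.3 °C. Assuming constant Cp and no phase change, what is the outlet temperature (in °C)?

T_out = 16.1 °C

Q = 6900 MJ/h = 1916.7 kJ/s
ΔT = Q/(ṁ·Cp) = 1916.7/(17.9×1.84) = 58.194 K
T_out = 74.3 − 58.194 = 16.106 °C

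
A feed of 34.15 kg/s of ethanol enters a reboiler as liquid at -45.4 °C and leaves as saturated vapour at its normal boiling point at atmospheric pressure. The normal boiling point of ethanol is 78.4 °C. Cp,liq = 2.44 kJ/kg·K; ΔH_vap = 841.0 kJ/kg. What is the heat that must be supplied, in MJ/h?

Q = 141000 MJ/h

liquid -45.4→78.4 °C: 302.07 kJ/kg
vaporisation at 78.4 °C: 841 kJ/kg
Δh = 302.07 + 841 = 1143.1 kJ/kg
Q = ṁ·Δh = 34.15 kg/s × 1143.1 kJ/kg = 39036 kJ/s
|Q| = 39036 kW = 140530 MJ/h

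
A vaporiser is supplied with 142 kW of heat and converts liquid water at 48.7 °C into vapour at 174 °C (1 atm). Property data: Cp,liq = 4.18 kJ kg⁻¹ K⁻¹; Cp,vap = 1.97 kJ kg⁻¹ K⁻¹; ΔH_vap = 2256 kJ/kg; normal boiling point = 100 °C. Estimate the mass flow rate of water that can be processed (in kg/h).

ṁ = 195 kg/h

Δh = 4.18×(100−48.7) + 2256 + 1.97×(174−100) = 2616.2 kJ/kg
Q = 142 kW = 142 kJ/s = 511200 kJ/h
ṁ = Q/Δh = 511200 / 2616.2 = 195.4 kg/h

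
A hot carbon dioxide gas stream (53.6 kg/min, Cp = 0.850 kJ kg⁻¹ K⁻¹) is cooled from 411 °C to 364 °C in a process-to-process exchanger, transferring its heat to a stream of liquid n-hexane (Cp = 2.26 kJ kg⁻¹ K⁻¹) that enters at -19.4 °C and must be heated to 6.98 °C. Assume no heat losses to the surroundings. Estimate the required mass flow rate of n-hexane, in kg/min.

Heat released by hot stream: Q = 53.6 × 0.850 × (411 − 364) = 2141.3 kJ/min
Energy balance on cold side (adiabatic exchanger): Q = ṁ_c·Cp_c·(T_c,out − T_c,in)
ṁ_c = 2141.3 / [2.26 × (6.98 − -19.4)] = 35.917 kg/min

ṁ_c = 35.9 kg/min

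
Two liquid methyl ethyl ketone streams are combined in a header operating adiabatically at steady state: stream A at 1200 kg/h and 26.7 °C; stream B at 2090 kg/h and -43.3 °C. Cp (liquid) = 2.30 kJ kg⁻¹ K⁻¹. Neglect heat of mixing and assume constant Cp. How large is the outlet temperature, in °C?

Energy balance with Q = 0: Σ ṁᵢCp,ᵢ(T_out − Tᵢ) = 0
Σ ṁᵢCp,ᵢTᵢ = 1200×2.30×26.7 + 2090×2.30×-43.3 = -134450
Σ ṁᵢCp,ᵢ = 1200×2.30 + 2090×2.30 = 7567
T_out = -134450 / 7567 = -17.768 °C

T_out = -17.8 °C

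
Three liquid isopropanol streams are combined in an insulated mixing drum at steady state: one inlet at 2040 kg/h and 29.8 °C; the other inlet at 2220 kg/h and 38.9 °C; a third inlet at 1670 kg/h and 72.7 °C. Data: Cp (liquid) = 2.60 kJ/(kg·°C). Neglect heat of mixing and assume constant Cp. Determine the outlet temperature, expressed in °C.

No heat crosses the boundary, so H_out = H_in.
T_out = Σ ṁᵢCp,ᵢTᵢ / Σ ṁᵢCp,ᵢ
      = 698250 / 15418 = 45.288 °C

T_out = 45.3 °C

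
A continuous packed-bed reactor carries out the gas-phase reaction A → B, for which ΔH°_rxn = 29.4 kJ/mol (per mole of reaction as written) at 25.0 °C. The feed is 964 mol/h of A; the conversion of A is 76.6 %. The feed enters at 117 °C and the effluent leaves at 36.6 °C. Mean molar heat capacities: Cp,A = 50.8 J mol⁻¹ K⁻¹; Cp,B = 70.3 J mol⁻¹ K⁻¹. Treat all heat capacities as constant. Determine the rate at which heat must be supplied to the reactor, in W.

Extent of reaction ξ = 0.766 × 964 = 738.42 mol/h
Reaction term: ξ·ΔH°_rxn = 738.42 × 29.4 = 21710 kJ/h
Sensible, feed 117→25 °C: -4505.4 kJ/h
Outlet flows (mol/h): A 225.58, B 738.42
Sensible, products 25→36.6 °C: 735.1 kJ/h
Q = ΔH = 17939 kJ/h = 4.9832 kW
Heat supplied = 4983.2 W

Q_in = 4980 W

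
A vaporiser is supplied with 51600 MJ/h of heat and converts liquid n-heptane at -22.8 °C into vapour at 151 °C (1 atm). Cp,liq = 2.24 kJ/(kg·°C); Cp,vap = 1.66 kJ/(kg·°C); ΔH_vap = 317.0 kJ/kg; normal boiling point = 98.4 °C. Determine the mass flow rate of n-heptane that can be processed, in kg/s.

Δh = 2.24×(98.4−-22.8) + 317.0 + 1.66×(151−98.4) = 675.8 kJ/kg
Q = 51600 MJ/h = 14333 kJ/s = 14333 kJ/s
ṁ = Q/Δh = 14333 / 675.8 = 21.209 kg/s

ṁ = 21.2 kg/s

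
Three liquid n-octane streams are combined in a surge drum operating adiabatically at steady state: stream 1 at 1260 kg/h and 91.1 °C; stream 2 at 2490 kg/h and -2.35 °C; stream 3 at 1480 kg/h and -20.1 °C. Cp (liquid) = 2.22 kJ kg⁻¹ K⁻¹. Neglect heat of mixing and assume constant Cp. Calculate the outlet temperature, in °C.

No heat crosses the boundary, so H_out = H_in.
T_out = Σ ṁᵢCp,ᵢTᵢ / Σ ṁᵢCp,ᵢ
      = 175790 / 11611 = 15.141 °C

T_out = 15.1 °C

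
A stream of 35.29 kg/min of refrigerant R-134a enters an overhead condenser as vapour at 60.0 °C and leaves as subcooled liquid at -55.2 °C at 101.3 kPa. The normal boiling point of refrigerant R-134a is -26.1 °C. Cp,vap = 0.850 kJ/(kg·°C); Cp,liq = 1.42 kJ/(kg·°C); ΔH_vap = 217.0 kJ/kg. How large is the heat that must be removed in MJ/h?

vapour 60.0→-26.1 °C: -73.185 kJ/kg
condensation at -26.1 °C: -217 kJ/kg
liquid -26.1→-55.2 °C: -41.322 kJ/kg
Δh = -73.185 + -217 + -41.322 = -331.51 kJ/kg
Q = ṁ·Δh = 35.29 kg/min × -331.51 kJ/kg = -11699 kJ/min
|Q| = 194.98 kW = 701.93 MJ/h

Q_c = 702 MJ/h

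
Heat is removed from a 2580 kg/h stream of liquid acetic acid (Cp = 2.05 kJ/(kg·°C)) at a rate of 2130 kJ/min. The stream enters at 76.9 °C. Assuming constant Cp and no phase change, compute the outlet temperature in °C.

Q = 2130 kJ/min = 127800 kJ/h
ΔT = Q/(ṁ·Cp) = 127800/(2580×2.05) = 24.163 K
T_out = 76.9 − 24.163 = 52.737 °C

T_out = 52.7 °C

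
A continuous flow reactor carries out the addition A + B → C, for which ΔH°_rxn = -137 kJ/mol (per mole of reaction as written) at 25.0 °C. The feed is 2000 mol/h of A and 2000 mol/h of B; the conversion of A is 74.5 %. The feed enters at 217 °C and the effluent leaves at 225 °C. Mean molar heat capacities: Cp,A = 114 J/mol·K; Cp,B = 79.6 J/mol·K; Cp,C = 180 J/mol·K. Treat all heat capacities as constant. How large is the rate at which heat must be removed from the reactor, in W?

Extent of reaction ξ = 0.745 × 2000 = 1490 mol/h
Reaction term: ξ·ΔH°_rxn = 1490 × -137 = -204130 kJ/h
Sensible, feed 217→25 °C: -74342 kJ/h
Outlet flows (mol/h): A 510, B 510, C 1490
Sensible, products 25→225 °C: 73387 kJ/h
Q = ΔH = -205090 kJ/h = -56.968 kW
Heat removed = 56968 W

Q_out = 57000 W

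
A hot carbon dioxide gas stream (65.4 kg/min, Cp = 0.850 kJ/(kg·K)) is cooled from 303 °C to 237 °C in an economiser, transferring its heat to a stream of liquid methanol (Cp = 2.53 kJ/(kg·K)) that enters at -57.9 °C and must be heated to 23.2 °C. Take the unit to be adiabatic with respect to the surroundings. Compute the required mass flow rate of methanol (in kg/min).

Heat released by hot stream: Q = 65.4 × 0.850 × (303 − 237) = 3668.9 kJ/min
Energy balance on cold side (adiabatic exchanger): Q = ṁ_c·Cp_c·(T_c,out − T_c,in)
ṁ_c = 3668.9 / [2.53 × (23.2 − -57.9)] = 17.881 kg/min

ṁ_c = 17.9 kg/min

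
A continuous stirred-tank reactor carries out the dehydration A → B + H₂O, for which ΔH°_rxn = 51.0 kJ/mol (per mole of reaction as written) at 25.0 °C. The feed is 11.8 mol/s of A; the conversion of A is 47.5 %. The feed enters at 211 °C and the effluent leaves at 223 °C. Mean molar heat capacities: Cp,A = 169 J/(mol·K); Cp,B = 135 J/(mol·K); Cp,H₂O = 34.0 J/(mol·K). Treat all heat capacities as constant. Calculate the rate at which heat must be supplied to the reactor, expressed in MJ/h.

Q_in = 1120 MJ/h

Extent of reaction ξ = 0.475 × 11.8 = 5.605 mol/s
Reaction term: ξ·ΔH°_rxn = 5.605 × 51.0 = 285.86 kJ/s
Sensible, feed 211→25 °C: -370.92 kJ/s
Outlet flows (mol/s): A 6.195, B 5.605, H₂O 5.605
Sensible, products 25→223 °C: 394.85 kJ/s
Q = ΔH = 309.79 kJ/s = 309.79 kW
Heat supplied = 1115.2 MJ/h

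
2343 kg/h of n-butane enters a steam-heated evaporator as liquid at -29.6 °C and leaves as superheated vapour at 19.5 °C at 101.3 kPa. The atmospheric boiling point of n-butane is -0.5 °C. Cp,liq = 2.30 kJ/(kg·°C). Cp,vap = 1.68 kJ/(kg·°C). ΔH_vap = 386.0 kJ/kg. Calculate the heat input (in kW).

Q = 317 kW

liquid -29.6→-0.5 °C: 66.93 kJ/kg
vaporisation at -0.5 °C: 386 kJ/kg
vapour -0.5→19.5 °C: 33.6 kJ/kg
Δh = 66.93 + 386 + 33.6 = 486.53 kJ/kg
Q = ṁ·Δh = 2343 kg/h × 486.53 kJ/kg = 1.1399e+06 kJ/h
|Q| = 316.65 kW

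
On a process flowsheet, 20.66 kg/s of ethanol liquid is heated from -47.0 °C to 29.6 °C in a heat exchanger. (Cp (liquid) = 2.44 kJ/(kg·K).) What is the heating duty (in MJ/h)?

Q = 13900 MJ/h

Q = ṁ·Cp·ΔT = 20.66 × 2.44 × (29.6 − -47.0) = 3861.4 kJ/s
Heating duty = 13901 MJ/h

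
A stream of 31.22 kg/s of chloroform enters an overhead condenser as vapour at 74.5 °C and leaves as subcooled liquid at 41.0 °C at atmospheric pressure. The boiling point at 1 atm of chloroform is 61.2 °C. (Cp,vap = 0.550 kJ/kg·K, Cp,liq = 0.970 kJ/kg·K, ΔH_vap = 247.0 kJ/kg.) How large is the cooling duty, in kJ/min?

vapour 74.5→61.2 °C: -7.315 kJ/kg
condensation at 61.2 °C: -247 kJ/kg
liquid 61.2→41.0 °C: -19.594 kJ/kg
Δh = -7.315 + -247 + -19.594 = -273.91 kJ/kg
Q = ṁ·Δh = 31.22 kg/s × -273.91 kJ/kg = -8551.4 kJ/s
|Q| = 8551.4 kW = 513090 kJ/min

Q_c = 513000 kJ/min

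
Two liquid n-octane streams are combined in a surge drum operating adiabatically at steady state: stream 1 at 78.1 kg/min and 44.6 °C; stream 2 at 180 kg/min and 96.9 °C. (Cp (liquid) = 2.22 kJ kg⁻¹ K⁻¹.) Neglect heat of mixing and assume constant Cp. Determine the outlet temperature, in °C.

Energy balance with Q = 0: Σ ṁᵢCp,ᵢ(T_out − Tᵢ) = 0
T_out = Σ ṁᵢCp,ᵢTᵢ / Σ ṁᵢCp,ᵢ
      = 46454 / 572.98 = 81.074 °C

T_out = 81.1 °C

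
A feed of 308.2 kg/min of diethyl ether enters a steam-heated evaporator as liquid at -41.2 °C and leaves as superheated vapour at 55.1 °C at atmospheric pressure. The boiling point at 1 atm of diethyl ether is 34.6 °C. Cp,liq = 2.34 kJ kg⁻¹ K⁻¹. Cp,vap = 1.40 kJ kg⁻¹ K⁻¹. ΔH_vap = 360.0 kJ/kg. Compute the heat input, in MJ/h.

Q = 10500 MJ/h

liquid -41.2→34.6 °C: 177.37 kJ/kg
vaporisation at 34.6 °C: 360 kJ/kg
vapour 34.6→55.1 °C: 28.7 kJ/kg
Δh = 177.37 + 360 + 28.7 = 566.07 kJ/kg
Q = ṁ·Δh = 308.2 kg/min × 566.07 kJ/kg = 174460 kJ/min
|Q| = 2907.7 kW = 10468 MJ/h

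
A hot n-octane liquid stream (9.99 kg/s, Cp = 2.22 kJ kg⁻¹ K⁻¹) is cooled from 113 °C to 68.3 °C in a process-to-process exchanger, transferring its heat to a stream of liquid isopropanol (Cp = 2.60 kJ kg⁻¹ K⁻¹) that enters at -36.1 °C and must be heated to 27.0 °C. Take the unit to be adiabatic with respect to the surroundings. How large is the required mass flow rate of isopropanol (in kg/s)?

Heat released by hot stream: Q = 9.99 × 2.22 × (113 − 68.3) = 991.35 kJ/s
Energy balance on cold side (adiabatic exchanger): Q = ṁ_c·Cp_c·(T_c,out − T_c,in)
ṁ_c = 991.35 / [2.60 × (27.0 − -36.1)] = 6.0426 kg/s

ṁ_c = 6.04 kg/s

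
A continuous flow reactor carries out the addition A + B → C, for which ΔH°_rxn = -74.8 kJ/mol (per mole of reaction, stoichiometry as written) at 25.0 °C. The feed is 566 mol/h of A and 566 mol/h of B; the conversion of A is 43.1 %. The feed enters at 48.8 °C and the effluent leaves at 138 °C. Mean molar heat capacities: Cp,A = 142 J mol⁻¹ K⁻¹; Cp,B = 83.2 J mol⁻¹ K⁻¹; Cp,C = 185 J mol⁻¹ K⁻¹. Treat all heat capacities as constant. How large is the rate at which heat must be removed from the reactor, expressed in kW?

Q_out = 2.22 kW

Extent of reaction ξ = 0.431 × 566 = 243.95 mol/h
Reaction term: ξ·ΔH°_rxn = 243.95 × -74.8 = -18247 kJ/h
Sensible, feed 48.8→25 °C: -3033.6 kJ/h
Outlet flows (mol/h): A 322.05, B 322.05, C 243.95
Sensible, products 25→138 °C: 13295 kJ/h
Q = ΔH = -7985.6 kJ/h = -2.2182 kW
Heat removed = 2.2182 kW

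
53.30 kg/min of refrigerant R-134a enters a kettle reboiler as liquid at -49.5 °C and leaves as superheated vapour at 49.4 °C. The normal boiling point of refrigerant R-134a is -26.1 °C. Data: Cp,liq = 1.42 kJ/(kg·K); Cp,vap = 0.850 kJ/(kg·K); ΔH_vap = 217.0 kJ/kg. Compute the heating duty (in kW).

Q = 279 kW

liquid -49.5→-26.1 °C: 33.228 kJ/kg
vaporisation at -26.1 °C: 217 kJ/kg
vapour -26.1→49.4 °C: 64.175 kJ/kg
Δh = 33.228 + 217 + 64.175 = 314.4 kJ/kg
Q = ṁ·Δh = 53.30 kg/min × 314.4 kJ/kg = 16758 kJ/min
|Q| = 279.29 kW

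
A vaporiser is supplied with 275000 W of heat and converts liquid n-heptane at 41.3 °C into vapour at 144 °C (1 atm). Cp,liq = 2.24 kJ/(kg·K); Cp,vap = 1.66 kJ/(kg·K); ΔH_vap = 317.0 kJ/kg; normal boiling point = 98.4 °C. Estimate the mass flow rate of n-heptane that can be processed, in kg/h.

Δh = 2.24×(98.4−41.3) + 317.0 + 1.66×(144−98.4) = 520.6 kJ/kg
Q = 275000 W = 275 kJ/s = 990000 kJ/h
ṁ = Q/Δh = 990000 / 520.6 = 1901.7 kg/h

ṁ = 1900 kg/h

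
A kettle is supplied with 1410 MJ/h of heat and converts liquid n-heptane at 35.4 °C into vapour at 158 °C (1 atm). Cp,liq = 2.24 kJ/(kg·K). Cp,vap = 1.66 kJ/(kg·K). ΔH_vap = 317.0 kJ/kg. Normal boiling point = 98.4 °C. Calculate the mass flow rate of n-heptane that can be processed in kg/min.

ṁ = 42.2 kg/min

Δh = 2.24×(98.4−35.4) + 317.0 + 1.66×(158−98.4) = 557.06 kJ/kg
Q = 1410 MJ/h = 391.67 kJ/s = 23500 kJ/min
ṁ = Q/Δh = 23500 / 557.06 = 42.186 kg/min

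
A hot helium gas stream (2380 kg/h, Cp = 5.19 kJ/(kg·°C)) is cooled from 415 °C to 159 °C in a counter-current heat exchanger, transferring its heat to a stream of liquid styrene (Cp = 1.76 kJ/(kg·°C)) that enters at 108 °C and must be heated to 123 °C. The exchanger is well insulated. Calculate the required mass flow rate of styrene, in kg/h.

Heat released by hot stream: Q = 2380 × 5.19 × (415 − 159) = 3.1622e+06 kJ/h
Energy balance on cold side (adiabatic exchanger): Q = ṁ_c·Cp_c·(T_c,out − T_c,in)
ṁ_c = 3.1622e+06 / [1.76 × (123 − 108)] = 119780 kg/h

ṁ_c = 120000 kg/h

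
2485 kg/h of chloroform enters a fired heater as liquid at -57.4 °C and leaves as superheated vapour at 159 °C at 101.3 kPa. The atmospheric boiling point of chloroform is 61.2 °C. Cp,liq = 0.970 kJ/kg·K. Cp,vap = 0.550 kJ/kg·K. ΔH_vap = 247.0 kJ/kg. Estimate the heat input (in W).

liquid -57.4→61.2 °C: 115.04 kJ/kg
vaporisation at 61.2 °C: 247 kJ/kg
vapour 61.2→159 °C: 53.79 kJ/kg
Δh = 115.04 + 247 + 53.79 = 415.83 kJ/kg
Q = ṁ·Δh = 2485 kg/h × 415.83 kJ/kg = 1.0333e+06 kJ/h
|Q| = 287.04 kW = 287040 W

Q = 287000 W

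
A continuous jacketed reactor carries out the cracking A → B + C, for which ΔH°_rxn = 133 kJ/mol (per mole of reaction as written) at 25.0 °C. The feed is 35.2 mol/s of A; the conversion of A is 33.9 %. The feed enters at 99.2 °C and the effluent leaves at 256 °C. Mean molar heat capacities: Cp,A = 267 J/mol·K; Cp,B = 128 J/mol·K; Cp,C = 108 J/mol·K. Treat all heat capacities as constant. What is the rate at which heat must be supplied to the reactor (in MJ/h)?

Extent of reaction ξ = 0.339 × 35.2 = 11.933 mol/s
Reaction term: ξ·ΔH°_rxn = 11.933 × 133 = 1587.1 kJ/s
Sensible, feed 99.2→25 °C: -697.36 kJ/s
Outlet flows (mol/s): A 23.267, B 11.933, C 11.933
Sensible, products 25→256 °C: 2085.6 kJ/s
Q = ΔH = 2975.3 kJ/s = 2975.3 kW
Heat supplied = 10711 MJ/h

Q_in = 10700 MJ/h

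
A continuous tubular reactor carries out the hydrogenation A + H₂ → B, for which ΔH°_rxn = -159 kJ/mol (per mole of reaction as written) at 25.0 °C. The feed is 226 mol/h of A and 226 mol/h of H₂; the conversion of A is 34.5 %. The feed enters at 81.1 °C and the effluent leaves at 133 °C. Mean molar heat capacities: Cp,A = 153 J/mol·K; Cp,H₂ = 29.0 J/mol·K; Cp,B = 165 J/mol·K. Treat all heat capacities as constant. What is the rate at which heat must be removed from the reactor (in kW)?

Extent of reaction ξ = 0.345 × 226 = 77.97 mol/h
Reaction term: ξ·ΔH°_rxn = 77.97 × -159 = -12397 kJ/h
Sensible, feed 81.1→25 °C: -2307.5 kJ/h
Outlet flows (mol/h): A 148.03, H₂ 148.03, B 77.97
Sensible, products 25→133 °C: 4299.1 kJ/h
Q = ΔH = -10406 kJ/h = -2.8905 kW
Heat removed = 2.8905 kW

Q_out = 2.89 kW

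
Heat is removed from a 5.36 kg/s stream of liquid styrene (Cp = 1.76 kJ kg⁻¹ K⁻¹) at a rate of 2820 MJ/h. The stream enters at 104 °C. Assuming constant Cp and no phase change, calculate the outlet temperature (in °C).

T_out = 21.0 °C

Q = 2820 MJ/h = 783.33 kJ/s
ΔT = Q/(ṁ·Cp) = 783.33/(5.36×1.76) = 83.037 K
T_out = 104 − 83.037 = 20.963 °C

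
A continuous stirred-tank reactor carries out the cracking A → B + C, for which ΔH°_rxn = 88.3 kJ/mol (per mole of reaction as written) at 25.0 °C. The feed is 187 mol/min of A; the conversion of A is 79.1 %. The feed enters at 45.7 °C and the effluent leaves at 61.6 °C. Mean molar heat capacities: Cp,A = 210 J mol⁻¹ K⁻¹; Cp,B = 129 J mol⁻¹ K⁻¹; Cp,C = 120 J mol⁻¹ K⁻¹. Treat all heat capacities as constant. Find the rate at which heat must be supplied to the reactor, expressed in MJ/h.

Extent of reaction ξ = 0.791 × 187 = 147.92 mol/min
Reaction term: ξ·ΔH°_rxn = 147.92 × 88.3 = 13061 kJ/min
Sensible, feed 45.7→25 °C: -812.89 kJ/min
Outlet flows (mol/min): A 39.083, B 147.92, C 147.92
Sensible, products 25→61.6 °C: 1648.4 kJ/min
Q = ΔH = 13897 kJ/min = 231.61 kW
Heat supplied = 833.8 MJ/h

Q_in = 834 MJ/h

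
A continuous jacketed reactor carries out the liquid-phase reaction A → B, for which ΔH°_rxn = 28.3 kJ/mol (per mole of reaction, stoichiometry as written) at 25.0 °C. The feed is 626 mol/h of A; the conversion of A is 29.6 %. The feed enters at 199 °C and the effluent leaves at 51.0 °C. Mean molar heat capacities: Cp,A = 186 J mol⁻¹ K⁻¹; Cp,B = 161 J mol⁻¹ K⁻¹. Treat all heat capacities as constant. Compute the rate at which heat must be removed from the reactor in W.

Q_out = 3360 W

Extent of reaction ξ = 0.296 × 626 = 185.3 mol/h
Reaction term: ξ·ΔH°_rxn = 185.3 × 28.3 = 5243.9 kJ/h
Sensible, feed 199→25 °C: -20260 kJ/h
Outlet flows (mol/h): A 440.7, B 185.3
Sensible, products 25→51.0 °C: 2906.9 kJ/h
Q = ΔH = -12109 kJ/h = -3.3636 kW
Heat removed = 3363.6 W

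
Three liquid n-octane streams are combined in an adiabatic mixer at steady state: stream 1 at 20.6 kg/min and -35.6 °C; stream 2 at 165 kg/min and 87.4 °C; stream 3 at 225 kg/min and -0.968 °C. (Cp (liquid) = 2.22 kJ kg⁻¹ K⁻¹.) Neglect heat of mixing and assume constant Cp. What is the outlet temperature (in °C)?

T_out = 32.8 °C

Adiabatic, steady state ⇒ Σ ṁᵢCp,ᵢ(T_out − Tᵢ) = 0
T_out = Σ ṁᵢCp,ᵢTᵢ / Σ ṁᵢCp,ᵢ
      = 29903 / 911.53 = 32.805 °C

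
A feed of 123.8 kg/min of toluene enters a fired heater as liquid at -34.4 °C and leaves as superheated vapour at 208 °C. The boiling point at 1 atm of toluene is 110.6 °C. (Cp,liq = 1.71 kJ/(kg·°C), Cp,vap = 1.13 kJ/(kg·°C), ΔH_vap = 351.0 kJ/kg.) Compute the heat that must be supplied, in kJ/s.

liquid -34.4→110.6 °C: 247.95 kJ/kg
vaporisation at 110.6 °C: 351 kJ/kg
vapour 110.6→208 °C: 110.06 kJ/kg
Δh = 247.95 + 351 + 110.06 = 709.01 kJ/kg
Q = ṁ·Δh = 123.8 kg/min × 709.01 kJ/kg = 87776 kJ/min
|Q| = 1462.9 kW

Q = 1460 kJ/s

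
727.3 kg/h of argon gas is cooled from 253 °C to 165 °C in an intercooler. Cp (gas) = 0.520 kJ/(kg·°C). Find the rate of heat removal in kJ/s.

Q_c = 9.24 kJ/s

Q = ṁ·Cp·ΔT = 727.3 × 0.520 × (165 − 253) = -33281 kJ/h
Converting: 33281 / 3600 s = 9.2448 kW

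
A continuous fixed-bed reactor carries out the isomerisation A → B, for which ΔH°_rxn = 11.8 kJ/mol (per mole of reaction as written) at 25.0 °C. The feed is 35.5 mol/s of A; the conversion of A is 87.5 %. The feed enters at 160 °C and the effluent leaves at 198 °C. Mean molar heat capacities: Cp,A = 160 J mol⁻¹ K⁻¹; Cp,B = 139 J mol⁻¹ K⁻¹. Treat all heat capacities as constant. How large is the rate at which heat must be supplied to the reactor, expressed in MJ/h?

Q_in = 1690 MJ/h

Extent of reaction ξ = 0.875 × 35.5 = 31.062 mol/s
Reaction term: ξ·ΔH°_rxn = 31.062 × 11.8 = 366.54 kJ/s
Sensible, feed 160→25 °C: -766.8 kJ/s
Outlet flows (mol/s): A 4.4375, B 31.062
Sensible, products 25→198 °C: 869.79 kJ/s
Q = ΔH = 469.53 kJ/s = 469.53 kW
Heat supplied = 1690.3 MJ/h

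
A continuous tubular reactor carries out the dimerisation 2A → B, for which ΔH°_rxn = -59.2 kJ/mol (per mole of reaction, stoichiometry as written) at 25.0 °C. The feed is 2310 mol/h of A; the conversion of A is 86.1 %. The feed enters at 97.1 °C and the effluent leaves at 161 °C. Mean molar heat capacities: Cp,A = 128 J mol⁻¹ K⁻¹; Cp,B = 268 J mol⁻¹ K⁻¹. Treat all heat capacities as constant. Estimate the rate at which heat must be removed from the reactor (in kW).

Q_out = 10.7 kW

Extent of reaction ξ = 0.861 × 2310 / 2 = 994.46 mol/h
Reaction term: ξ·ΔH°_rxn = 994.46 × -59.2 = -58872 kJ/h
Sensible, feed 97.1→25 °C: -21319 kJ/h
Outlet flows (mol/h): A 321.09, B 994.46
Sensible, products 25→161 °C: 41835 kJ/h
Q = ΔH = -38355 kJ/h = -10.654 kW
Heat removed = 10.654 kW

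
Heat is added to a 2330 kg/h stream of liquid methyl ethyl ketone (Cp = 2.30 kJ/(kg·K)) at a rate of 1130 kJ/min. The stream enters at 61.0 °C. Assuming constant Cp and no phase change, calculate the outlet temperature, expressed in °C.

Q = 1130 kJ/min = 67800 kJ/h
ΔT = Q/(ṁ·Cp) = 67800/(2330×2.30) = 12.652 K
T_out = 61.0 + 12.652 = 73.652 °C

T_out = 73.7 °C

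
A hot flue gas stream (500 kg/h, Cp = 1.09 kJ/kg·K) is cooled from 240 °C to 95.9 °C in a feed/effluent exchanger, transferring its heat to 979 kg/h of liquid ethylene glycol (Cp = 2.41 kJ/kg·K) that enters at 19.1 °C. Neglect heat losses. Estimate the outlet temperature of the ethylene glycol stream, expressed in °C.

Heat released by hot stream: Q = 500 × 1.09 × (240 − 95.9) = 78534 kJ/h
Energy balance on cold side (adiabatic exchanger): Q = ṁ_c·Cp_c·(T_c,out − T_c,in)
T_c,out = 19.1 + 78534/(979 × 2.41) = 52.386 °C

T_c,out = 52.4 °C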